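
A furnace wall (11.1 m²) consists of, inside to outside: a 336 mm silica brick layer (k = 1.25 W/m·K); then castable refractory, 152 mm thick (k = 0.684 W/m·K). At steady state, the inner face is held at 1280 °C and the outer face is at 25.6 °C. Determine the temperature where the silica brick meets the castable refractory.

T = 593 °C

Resistance network (inner→outer):
  R_silica brick = L/(kA) = 0.336/(1.25·11.1) = 0.02422 K/W
  R_castable refractory = L/(kA) = 0.152/(0.684·11.1) = 0.02002 K/W
ΣR = 0.02422 + 0.02002 = 0.04424 K/W
Q = ΔT/ΣR = (1280 °C − 25.6 °C)/0.04424 = 28350 W
From the inner boundary to the silica brick/castable refractory interface, ΣR_partial = 0.02422 K/W.
T_interface = T_in − Q·ΣR_partial = 1280 °C − (28350)(0.02422) = 593 °C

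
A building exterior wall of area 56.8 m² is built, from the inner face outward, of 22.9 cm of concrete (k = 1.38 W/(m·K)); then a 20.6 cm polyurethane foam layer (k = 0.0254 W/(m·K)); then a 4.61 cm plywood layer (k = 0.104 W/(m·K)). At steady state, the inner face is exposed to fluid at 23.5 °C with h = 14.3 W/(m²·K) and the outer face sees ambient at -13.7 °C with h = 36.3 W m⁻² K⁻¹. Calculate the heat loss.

Series thermal resistances, inner to outer:
  R_conv,in = 1/(hA) = 1/(14.3·56.8) = 0.001231 K/W
  R_concrete = L/(kA) = 0.229/(1.38·56.8) = 0.002922 K/W
  R_polyurethane foam = L/(kA) = 0.206/(0.0254·56.8) = 0.1428 K/W
  R_plywood = L/(kA) = 0.0461/(0.104·56.8) = 0.007804 K/W
  R_conv,out = 1/(hA) = 1/(36.3·56.8) = 4.850×10^-4 K/W
ΣR = 0.001231 + 0.002922 + 0.1428 + 0.007804 + 4.850×10^-4 = 0.1552 K/W
Q = ΔT/ΣR = (23.5 °C − -13.7 °C)/0.1552 = 240 W

Q = 240 W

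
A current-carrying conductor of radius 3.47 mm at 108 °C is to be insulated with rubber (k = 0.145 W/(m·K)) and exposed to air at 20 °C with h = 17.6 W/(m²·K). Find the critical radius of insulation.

r_cr = 0.824 cm

For a cylinder, r_cr = k_ins/h = 0.145/17.6 = 0.00824 m = 0.824 cm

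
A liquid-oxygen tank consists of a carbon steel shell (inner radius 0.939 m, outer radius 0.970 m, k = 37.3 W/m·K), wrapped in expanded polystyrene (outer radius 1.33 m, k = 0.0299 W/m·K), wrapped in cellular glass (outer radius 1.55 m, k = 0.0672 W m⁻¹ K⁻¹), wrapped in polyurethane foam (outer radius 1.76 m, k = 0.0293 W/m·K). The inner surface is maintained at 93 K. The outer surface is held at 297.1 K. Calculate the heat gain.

Resistance network (inner→outer):
  R_carbon steel = (1/0.939 − 1/0.970)/(4πk) = 0.03403/(4π·37.3) = 7.261×10^-5 K/W
  R_expanded polystyrene = (1/0.970 − 1/1.33)/(4πk) = 0.2790/(4π·0.0299) = 0.7427 K/W
  R_cellular glass = (1/1.33 − 1/1.55)/(4πk) = 0.1067/(4π·0.0672) = 0.1264 K/W
  R_polyurethane foam = (1/1.55 − 1/1.76)/(4πk) = 0.07698/(4π·0.0293) = 0.2091 K/W
ΣR = 7.261×10^-5 + 0.7427 + 0.1264 + 0.2091 = 1.078 K/W
Q = ΔT/ΣR = (93 K − 297.1 K)/1.078 = -189 W
(Negative Q ⇒ heat flows inward; heat gain = 189 W.)

Q = 189 W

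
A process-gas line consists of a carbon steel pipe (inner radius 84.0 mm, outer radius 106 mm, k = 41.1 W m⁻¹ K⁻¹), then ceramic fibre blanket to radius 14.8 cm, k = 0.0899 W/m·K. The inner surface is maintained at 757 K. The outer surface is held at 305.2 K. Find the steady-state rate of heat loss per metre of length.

Q' = 763 W/m

Series thermal resistances, inner to outer:
  R'_carbon steel = ln(0.106/0.0840)/(2πk) = 0.2326/(2π·41.1) = 9.008×10^-4 m·K/W
  R'_ceramic fibre blanket = ln(0.148/0.106)/(2πk) = 0.3338/(2π·0.0899) = 0.5909 m·K/W
ΣR = 9.008×10^-4 + 0.5909 = 0.5918 m·K/W
Q' = ΔT/ΣR = (757 K − 305.2 K)/0.5918 = 763 W/m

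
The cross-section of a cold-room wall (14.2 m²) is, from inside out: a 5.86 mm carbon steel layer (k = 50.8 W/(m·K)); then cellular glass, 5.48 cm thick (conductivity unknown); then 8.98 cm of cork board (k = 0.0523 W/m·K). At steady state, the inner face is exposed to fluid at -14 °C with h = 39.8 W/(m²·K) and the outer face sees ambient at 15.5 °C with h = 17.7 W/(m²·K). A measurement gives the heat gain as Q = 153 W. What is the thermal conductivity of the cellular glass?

k = 0.0584 W/m·K

ΣR = ΔT/Q = |-14 − 15.5|/153 = 0.1928 K/W
Known resistances:
  R_conv,in = 1/(hA) = 1/(39.8·14.2) = 0.001769 K/W
  R_carbon steel = L/(kA) = 0.00586/(50.8·14.2) = 8.124×10^-6 K/W
  R_cork board = L/(kA) = 0.0898/(0.0523·14.2) = 0.1209 K/W
  R_conv,out = 1/(hA) = 1/(17.7·14.2) = 0.003979 K/W
R_cellular glass = ΣR − ΣR_known = 0.1928 − 0.1267 = 0.06610 K/W
L/(kA) = 0.06610 ⇒ k = 0.0548/(0.06610·14.2) = 0.0584 W/m·K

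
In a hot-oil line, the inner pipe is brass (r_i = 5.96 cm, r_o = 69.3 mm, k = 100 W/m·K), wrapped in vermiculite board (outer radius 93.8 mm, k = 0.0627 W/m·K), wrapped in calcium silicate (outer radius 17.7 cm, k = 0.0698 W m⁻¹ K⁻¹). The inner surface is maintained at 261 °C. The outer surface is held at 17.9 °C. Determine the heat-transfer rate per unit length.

Series thermal resistances, inner to outer:
  R'_brass = ln(0.0693/0.0596)/(2πk) = 0.1508/(2π·100) = 2.400×10^-4 m·K/W
  R'_vermiculite board = ln(0.0938/0.0693)/(2πk) = 0.3027/(2π·0.0627) = 0.7684 m·K/W
  R'_calcium silicate = ln(0.177/0.0938)/(2πk) = 0.6350/(2π·0.0698) = 1.448 m·K/W
ΣR = 2.400×10^-4 + 0.7684 + 1.448 = 2.217 m·K/W
Q' = ΔT/ΣR = (261 °C − 17.9 °C)/2.217 = 110 W/m

Q' = 110 W/m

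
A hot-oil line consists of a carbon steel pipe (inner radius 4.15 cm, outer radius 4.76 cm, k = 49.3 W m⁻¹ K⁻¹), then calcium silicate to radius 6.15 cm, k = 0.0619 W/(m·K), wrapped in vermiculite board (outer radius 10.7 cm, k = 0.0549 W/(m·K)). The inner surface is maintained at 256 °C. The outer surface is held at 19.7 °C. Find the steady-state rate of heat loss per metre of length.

Q' = 104 W/m

Treat each layer as a resistance in series:
  R'_carbon steel = ln(0.0476/0.0415)/(2πk) = 0.1371/(2π·49.3) = 4.427×10^-4 m·K/W
  R'_calcium silicate = ln(0.0615/0.0476)/(2πk) = 0.2562/(2π·0.0619) = 0.6587 m·K/W
  R'_vermiculite board = ln(0.107/0.0615)/(2πk) = 0.5538/(2π·0.0549) = 1.605 m·K/W
ΣR = 4.427×10^-4 + 0.6587 + 1.605 = 2.264 m·K/W
Q' = ΔT/ΣR = (256 °C − 19.7 °C)/2.264 = 104 W/m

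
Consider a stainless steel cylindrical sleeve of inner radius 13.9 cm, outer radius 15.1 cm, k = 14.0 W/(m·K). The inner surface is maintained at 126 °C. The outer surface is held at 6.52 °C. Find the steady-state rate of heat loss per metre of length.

Q' = 127 kW/m

Q' = 2πk·ΔT/ln(r₂/r₁) = 2π × 14.0 × 119.48 / ln(0.151/0.139) = 1.27×10^5 W/m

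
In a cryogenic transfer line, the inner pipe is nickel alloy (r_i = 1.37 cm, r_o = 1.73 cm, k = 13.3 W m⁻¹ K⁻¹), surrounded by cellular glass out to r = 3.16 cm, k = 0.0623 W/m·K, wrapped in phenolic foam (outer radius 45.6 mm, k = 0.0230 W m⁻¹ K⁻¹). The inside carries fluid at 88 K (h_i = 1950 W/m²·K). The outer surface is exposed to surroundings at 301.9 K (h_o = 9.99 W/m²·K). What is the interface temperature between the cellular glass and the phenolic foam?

T = 163 K

Treat each layer as a resistance in series:
  R'_conv,in = 1/(2πr h) = 1/(2π·0.0137·1950) = 0.005958 m·K/W
  R'_nickel alloy = ln(0.0173/0.0137)/(2πk) = 0.2333/(2π·13.3) = 0.002792 m·K/W
  R'_cellular glass = ln(0.0316/0.0173)/(2πk) = 0.6025/(2π·0.0623) = 1.539 m·K/W
  R'_phenolic foam = ln(0.0456/0.0316)/(2πk) = 0.3668/(2π·0.0230) = 2.538 m·K/W
  R'_conv,out = 1/(2πr h) = 1/(2π·0.0456·9.99) = 0.3494 m·K/W
ΣR = 0.005958 + 0.002792 + 1.539 + 2.538 + 0.3494 = 4.435 m·K/W
Q' = ΔT/ΣR = (88 K − 301.9 K)/4.435 = -48.23 W/m
From the inner boundary to the cellular glass/phenolic foam interface, ΣR_partial = 1.548 m·K/W.
T_interface = T_in − Q'·ΣR_partial = 88 K − (-48.23)(1.548) = 163 K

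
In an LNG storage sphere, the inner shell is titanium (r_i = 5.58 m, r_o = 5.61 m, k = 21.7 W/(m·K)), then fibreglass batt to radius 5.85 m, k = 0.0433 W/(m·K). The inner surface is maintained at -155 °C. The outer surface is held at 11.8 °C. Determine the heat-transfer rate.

Q = 12.4 kW

Resistance network (inner→outer):
  R_titanium = (1/5.58 − 1/5.61)/(4πk) = 9.584×10^-4/(4π·21.7) = 3.514×10^-6 K/W
  R_fibreglass batt = (1/5.61 − 1/5.85)/(4πk) = 0.007313/(4π·0.0433) = 0.01344 K/W
ΣR = 3.514×10^-6 + 0.01344 = 0.01344 K/W
Q = ΔT/ΣR = (-155 °C − 11.8 °C)/0.01344 = -12400 W
(Negative Q ⇒ heat flows inward; heat gain = 12400 W.)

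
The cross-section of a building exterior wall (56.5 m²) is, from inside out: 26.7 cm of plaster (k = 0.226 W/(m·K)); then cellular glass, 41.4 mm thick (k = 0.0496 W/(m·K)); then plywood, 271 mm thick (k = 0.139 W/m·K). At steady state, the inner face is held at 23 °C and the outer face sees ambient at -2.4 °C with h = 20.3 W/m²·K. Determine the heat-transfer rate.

Q = 357 W

Series thermal resistances, inner to outer:
  R_plaster = L/(kA) = 0.267/(0.226·56.5) = 0.02091 K/W
  R_cellular glass = L/(kA) = 0.0414/(0.0496·56.5) = 0.01477 K/W
  R_plywood = L/(kA) = 0.271/(0.139·56.5) = 0.03451 K/W
  R_conv,out = 1/(hA) = 1/(20.3·56.5) = 8.719×10^-4 K/W
ΣR = 0.02091 + 0.01477 + 0.03451 + 8.719×10^-4 = 0.07106 K/W
Q = ΔT/ΣR = (23 °C − -2.4 °C)/0.07106 = 357 W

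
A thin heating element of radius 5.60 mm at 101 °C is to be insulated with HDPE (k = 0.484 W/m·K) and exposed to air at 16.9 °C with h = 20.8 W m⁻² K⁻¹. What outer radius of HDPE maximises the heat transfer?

r_cr = 2.33 cm

For a cylinder, r_cr = k_ins/h = 0.484/20.8 = 0.0233 m = 2.33 cm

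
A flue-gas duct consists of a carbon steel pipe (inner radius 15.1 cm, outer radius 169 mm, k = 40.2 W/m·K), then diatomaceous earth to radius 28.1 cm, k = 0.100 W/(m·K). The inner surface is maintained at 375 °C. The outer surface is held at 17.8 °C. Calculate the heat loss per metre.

Q' = 441 W/m

Resistance network (inner→outer):
  R'_carbon steel = ln(0.169/0.151)/(2πk) = 0.1126/(2π·40.2) = 4.459×10^-4 m·K/W
  R'_diatomaceous earth = ln(0.281/0.169)/(2πk) = 0.5085/(2π·0.100) = 0.8092 m·K/W
ΣR = 4.459×10^-4 + 0.8092 = 0.8096 m·K/W
Q' = ΔT/ΣR = (375 °C − 17.8 °C)/0.8096 = 441 W/m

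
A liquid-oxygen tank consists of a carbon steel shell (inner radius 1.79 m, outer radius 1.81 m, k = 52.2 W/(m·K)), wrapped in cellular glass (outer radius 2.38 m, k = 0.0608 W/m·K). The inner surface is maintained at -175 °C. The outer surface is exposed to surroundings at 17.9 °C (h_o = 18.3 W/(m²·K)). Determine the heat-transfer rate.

Q = 1110 W

Series thermal resistances, inner to outer:
  R_carbon steel = (1/1.79 − 1/1.81)/(4πk) = 0.006173/(4π·52.2) = 9.411×10^-6 K/W
  R_cellular glass = (1/1.81 − 1/2.38)/(4πk) = 0.1323/(4π·0.0608) = 0.1732 K/W
  R_conv,out = 1/(4πr²h) = 1/(4π·2.38²·18.3) = 7.677×10^-4 K/W
ΣR = 9.411×10^-6 + 0.1732 + 7.677×10^-4 = 0.1740 K/W
Q = ΔT/ΣR = (-175 °C − 17.9 °C)/0.1740 = -1110 W
(Negative Q ⇒ heat flows inward; heat gain = 1110 W.)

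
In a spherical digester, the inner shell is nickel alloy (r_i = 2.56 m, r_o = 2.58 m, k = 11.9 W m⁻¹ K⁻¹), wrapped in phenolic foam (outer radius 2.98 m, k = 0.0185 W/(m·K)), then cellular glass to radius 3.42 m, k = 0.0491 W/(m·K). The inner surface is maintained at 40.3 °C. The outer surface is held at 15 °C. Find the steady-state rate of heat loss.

Treat each layer as a resistance in series:
  R_nickel alloy = (1/2.56 − 1/2.58)/(4πk) = 0.003028/(4π·11.9) = 2.025×10^-5 K/W
  R_phenolic foam = (1/2.58 − 1/2.98)/(4πk) = 0.05203/(4π·0.0185) = 0.2238 K/W
  R_cellular glass = (1/2.98 − 1/3.42)/(4πk) = 0.04317/(4π·0.0491) = 0.06997 K/W
ΣR = 2.025×10^-5 + 0.2238 + 0.06997 = 0.2938 K/W
Q = ΔT/ΣR = (40.3 °C − 15 °C)/0.2938 = 86.1 W

Q = 86.1 W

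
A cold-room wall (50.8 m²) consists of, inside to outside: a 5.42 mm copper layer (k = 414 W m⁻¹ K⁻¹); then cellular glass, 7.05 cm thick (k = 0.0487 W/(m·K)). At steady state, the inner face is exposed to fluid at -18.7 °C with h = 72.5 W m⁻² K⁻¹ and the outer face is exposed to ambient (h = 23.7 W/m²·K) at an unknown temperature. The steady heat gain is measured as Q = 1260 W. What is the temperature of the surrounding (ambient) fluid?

Sum the resistances:
  R_conv,in = 1/(hA) = 1/(72.5·50.8) = 2.715×10^-4 K/W
  R_copper = L/(kA) = 0.00542/(414·50.8) = 2.577×10^-7 K/W
  R_cellular glass = L/(kA) = 0.0705/(0.0487·50.8) = 0.02850 K/W
  R_conv,out = 1/(hA) = 1/(23.7·50.8) = 8.306×10^-4 K/W
ΣR = 0.02960 K/W
ΔT = Q·ΣR = 1260 × 0.02960 = 37.30 K
Heat flows inward, so T_out = T_in + ΔT = -18.7 + 37.30 = 18.6 °C

T_out = 18.6 °C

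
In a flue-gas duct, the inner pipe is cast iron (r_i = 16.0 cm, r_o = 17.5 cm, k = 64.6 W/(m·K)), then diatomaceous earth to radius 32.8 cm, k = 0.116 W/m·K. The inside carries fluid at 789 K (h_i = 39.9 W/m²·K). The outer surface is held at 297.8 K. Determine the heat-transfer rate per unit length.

Q' = 554 W/m

Series thermal resistances, inner to outer:
  R'_conv,in = 1/(2πr h) = 1/(2π·0.160·39.9) = 0.02493 m·K/W
  R'_cast iron = ln(0.175/0.160)/(2πk) = 0.08961/(2π·64.6) = 2.208×10^-4 m·K/W
  R'_diatomaceous earth = ln(0.328/0.175)/(2πk) = 0.6282/(2π·0.116) = 0.8619 m·K/W
ΣR = 0.02493 + 2.208×10^-4 + 0.8619 = 0.8871 m·K/W
Q' = ΔT/ΣR = (789 K − 297.8 K)/0.8871 = 554 W/m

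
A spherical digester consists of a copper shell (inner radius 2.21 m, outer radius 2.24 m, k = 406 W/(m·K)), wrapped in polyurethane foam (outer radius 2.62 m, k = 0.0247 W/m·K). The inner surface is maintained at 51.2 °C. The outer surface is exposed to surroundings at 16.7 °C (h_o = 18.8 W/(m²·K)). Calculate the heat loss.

Q = 165 W

Resistance network (inner→outer):
  R_copper = (1/2.21 − 1/2.24)/(4πk) = 0.006060/(4π·406) = 1.188×10^-6 K/W
  R_polyurethane foam = (1/2.24 − 1/2.62)/(4πk) = 0.06475/(4π·0.0247) = 0.2086 K/W
  R_conv,out = 1/(4πr²h) = 1/(4π·2.62²·18.8) = 6.166×10^-4 K/W
ΣR = 1.188×10^-6 + 0.2086 + 6.166×10^-4 = 0.2092 K/W
Q = ΔT/ΣR = (51.2 °C − 16.7 °C)/0.2092 = 165 W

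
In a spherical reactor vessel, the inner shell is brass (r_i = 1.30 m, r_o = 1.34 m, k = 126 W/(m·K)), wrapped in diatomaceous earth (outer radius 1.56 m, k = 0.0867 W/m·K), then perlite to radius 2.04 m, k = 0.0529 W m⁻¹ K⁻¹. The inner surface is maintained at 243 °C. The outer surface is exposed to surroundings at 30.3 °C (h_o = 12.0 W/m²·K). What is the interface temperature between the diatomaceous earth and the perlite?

Series thermal resistances, inner to outer:
  R_brass = (1/1.30 − 1/1.34)/(4πk) = 0.02296/(4π·126) = 1.450×10^-5 K/W
  R_diatomaceous earth = (1/1.34 − 1/1.56)/(4πk) = 0.1052/(4π·0.0867) = 0.09660 K/W
  R_perlite = (1/1.56 − 1/2.04)/(4πk) = 0.1508/(4π·0.0529) = 0.2269 K/W
  R_conv,out = 1/(4πr²h) = 1/(4π·2.04²·12.0) = 0.001593 K/W
ΣR = 1.450×10^-5 + 0.09660 + 0.2269 + 0.001593 = 0.3251 K/W
Q = ΔT/ΣR = (243 °C − 30.3 °C)/0.3251 = 654.3 W
From the inner boundary to the diatomaceous earth/perlite interface, ΣR_partial = 0.09661 K/W.
T_interface = T_in − Q·ΣR_partial = 243 °C − (654.3)(0.09661) = 180 °C

T = 180 °C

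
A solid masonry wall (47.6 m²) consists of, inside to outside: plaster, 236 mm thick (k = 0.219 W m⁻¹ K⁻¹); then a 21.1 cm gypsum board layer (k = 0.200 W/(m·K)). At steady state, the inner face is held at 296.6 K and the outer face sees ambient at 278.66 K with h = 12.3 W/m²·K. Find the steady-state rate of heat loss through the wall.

Series thermal resistances, inner to outer:
  R_plaster = L/(kA) = 0.236/(0.219·47.6) = 0.02264 K/W
  R_gypsum board = L/(kA) = 0.211/(0.200·47.6) = 0.02216 K/W
  R_conv,out = 1/(hA) = 1/(12.3·47.6) = 0.001708 K/W
ΣR = 0.02264 + 0.02216 + 0.001708 = 0.04651 K/W
Q = ΔT/ΣR = (296.6 K − 278.66 K)/0.04651 = 386 W

Q = 386 W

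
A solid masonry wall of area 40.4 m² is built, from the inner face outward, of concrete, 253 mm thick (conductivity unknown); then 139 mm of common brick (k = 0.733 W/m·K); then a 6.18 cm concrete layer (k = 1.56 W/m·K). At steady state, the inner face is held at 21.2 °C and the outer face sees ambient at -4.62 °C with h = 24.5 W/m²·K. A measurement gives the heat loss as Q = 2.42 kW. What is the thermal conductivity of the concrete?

ΣR = ΔT/Q = |21.2 − -4.62|/2420 = 0.01067 K/W
Known resistances:
  R_common brick = L/(kA) = 0.139/(0.733·40.4) = 0.004694 K/W
  R_concrete = L/(kA) = 0.0618/(1.56·40.4) = 9.806×10^-4 K/W
  R_conv,out = 1/(hA) = 1/(24.5·40.4) = 0.001010 K/W
R_concrete = ΣR − ΣR_known = 0.01067 − 0.006685 = 0.003985 K/W
L/(kA) = 0.003985 ⇒ k = 0.253/(0.003985·40.4) = 1.57 W/m·K

k = 1.57 W/m·K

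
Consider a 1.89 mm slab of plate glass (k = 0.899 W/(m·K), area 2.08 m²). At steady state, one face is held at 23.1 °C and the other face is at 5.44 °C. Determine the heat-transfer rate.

Q = kA·ΔT/L = 0.899 × 2.08 × |23.1 °C − 5.44 °C| / 0.00189 = 17500 W

Q = 17.5 kW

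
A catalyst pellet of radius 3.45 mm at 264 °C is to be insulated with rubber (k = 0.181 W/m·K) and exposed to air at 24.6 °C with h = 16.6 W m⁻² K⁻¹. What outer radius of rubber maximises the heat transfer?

r_cr = 2.18 cm

For a sphere, r_cr = 2k_ins/h = 2·0.181/16.6 = 0.0218 m = 2.18 cm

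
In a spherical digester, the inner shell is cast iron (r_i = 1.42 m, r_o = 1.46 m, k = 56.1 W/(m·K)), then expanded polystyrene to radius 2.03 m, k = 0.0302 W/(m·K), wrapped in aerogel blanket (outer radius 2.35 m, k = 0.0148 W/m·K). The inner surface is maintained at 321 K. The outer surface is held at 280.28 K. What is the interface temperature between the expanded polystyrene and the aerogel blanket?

T = 297.2 K

Treat each layer as a resistance in series:
  R_cast iron = (1/1.42 − 1/1.46)/(4πk) = 0.01929/(4π·56.1) = 2.737×10^-5 K/W
  R_expanded polystyrene = (1/1.46 − 1/2.03)/(4πk) = 0.1923/(4π·0.0302) = 0.5068 K/W
  R_aerogel blanket = (1/2.03 − 1/2.35)/(4πk) = 0.06708/(4π·0.0148) = 0.3607 K/W
ΣR = 2.737×10^-5 + 0.5068 + 0.3607 = 0.8675 K/W
Q = ΔT/ΣR = (321 K − 280.28 K)/0.8675 = 46.94 W
From the inner boundary to the expanded polystyrene/aerogel blanket interface, ΣR_partial = 0.5068 K/W.
T_interface = T_in − Q·ΣR_partial = 321 K − (46.94)(0.5068) = 297.2 K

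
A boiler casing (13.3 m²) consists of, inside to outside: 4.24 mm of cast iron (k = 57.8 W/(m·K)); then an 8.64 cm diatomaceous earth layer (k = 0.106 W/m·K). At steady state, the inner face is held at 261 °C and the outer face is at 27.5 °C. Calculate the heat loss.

Q = 3.81 kW

Treat each layer as a resistance in series:
  R_cast iron = L/(kA) = 0.00424/(57.8·13.3) = 5.516×10^-6 K/W
  R_diatomaceous earth = L/(kA) = 0.0864/(0.106·13.3) = 0.06129 K/W
ΣR = 5.516×10^-6 + 0.06129 = 0.06130 K/W
Q = ΔT/ΣR = (261 °C − 27.5 °C)/0.06130 = 3810 W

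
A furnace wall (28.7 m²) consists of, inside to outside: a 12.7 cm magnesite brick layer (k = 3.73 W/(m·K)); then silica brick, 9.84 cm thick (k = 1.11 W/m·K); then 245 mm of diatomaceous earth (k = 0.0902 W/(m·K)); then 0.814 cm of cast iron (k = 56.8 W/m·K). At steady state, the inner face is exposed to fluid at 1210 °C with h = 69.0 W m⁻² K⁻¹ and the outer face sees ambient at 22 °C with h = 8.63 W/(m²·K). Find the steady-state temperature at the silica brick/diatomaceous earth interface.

Resistance network (inner→outer):
  R_conv,in = 1/(hA) = 1/(69.0·28.7) = 5.050×10^-4 K/W
  R_magnesite brick = L/(kA) = 0.127/(3.73·28.7) = 0.001186 K/W
  R_silica brick = L/(kA) = 0.0984/(1.11·28.7) = 0.003089 K/W
  R_diatomaceous earth = L/(kA) = 0.245/(0.0902·28.7) = 0.09464 K/W
  R_cast iron = L/(kA) = 0.00814/(56.8·28.7) = 4.993×10^-6 K/W
  R_conv,out = 1/(hA) = 1/(8.63·28.7) = 0.004037 K/W
ΣR = 5.050×10^-4 + 0.001186 + 0.003089 + 0.09464 + 4.993×10^-6 + 0.004037 = 0.1035 K/W
Q = ΔT/ΣR = (1210 °C − 22 °C)/0.1035 = 11480 W
From the inner boundary to the silica brick/diatomaceous earth interface, ΣR_partial = 0.004780 K/W.
T_interface = T_in − Q·ΣR_partial = 1210 °C − (11480)(0.004780) = 1155 °C

T = 1155 °C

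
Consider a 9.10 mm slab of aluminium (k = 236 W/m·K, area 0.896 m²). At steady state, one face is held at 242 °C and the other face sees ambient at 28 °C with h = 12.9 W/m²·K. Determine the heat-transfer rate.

Treat each layer as a resistance in series:
  R_aluminium = L/(kA) = 0.00910/(236·0.896) = 4.303×10^-5 K/W
  R_conv,out = 1/(hA) = 1/(12.9·0.896) = 0.08652 K/W
ΣR = 4.303×10^-5 + 0.08652 = 0.08656 K/W
Q = ΔT/ΣR = (242 °C − 28 °C)/0.08656 = 2470 W

Q = 2.47 kW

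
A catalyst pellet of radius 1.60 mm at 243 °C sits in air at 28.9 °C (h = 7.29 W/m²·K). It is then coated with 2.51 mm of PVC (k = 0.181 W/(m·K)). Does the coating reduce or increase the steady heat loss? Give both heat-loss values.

increases: 0.0502 → 0.263 W

Critical radius for a sphere: r_cr = 2k/h = 0.0497 m = 4.97 cm.
Outer radius after coating: r₂ = 0.00160 + 0.00251 = 0.00411 m.
Since r₁ < r_cr and r₂ ≤ r_cr, the coating moves toward the maximum at r_cr — heat loss rises.
Bare: R = 1/(4πr₁²h) = 4264 K/W; Q = 214.1/4264 = 0.0502 W.
Coated: R = R_cond + R_conv = 814.0 K/W; Q = 214.1/814.0 = 0.263 W.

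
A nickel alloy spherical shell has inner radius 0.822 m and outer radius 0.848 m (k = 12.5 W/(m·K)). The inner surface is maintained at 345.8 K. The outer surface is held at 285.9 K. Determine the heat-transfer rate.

Q = 4πk·ΔT/(1/r₁ − 1/r₂) = 4π × 12.5 × 59.9 / (1/0.822 − 1/0.848) = 2.52×10^5 W

Q = 252 kW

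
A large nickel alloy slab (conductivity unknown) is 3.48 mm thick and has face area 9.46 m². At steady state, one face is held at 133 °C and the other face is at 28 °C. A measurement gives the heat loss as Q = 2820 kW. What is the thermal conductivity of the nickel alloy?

k = 9.88 W/m·K

ΣR = ΔT/Q = |133 − 28|/2.82×10^6 = 3.723×10^-5 K/W
L/(kA) = 3.723×10^-5 ⇒ k = 0.00348/(3.723×10^-5·9.46) = 9.88 W/m·K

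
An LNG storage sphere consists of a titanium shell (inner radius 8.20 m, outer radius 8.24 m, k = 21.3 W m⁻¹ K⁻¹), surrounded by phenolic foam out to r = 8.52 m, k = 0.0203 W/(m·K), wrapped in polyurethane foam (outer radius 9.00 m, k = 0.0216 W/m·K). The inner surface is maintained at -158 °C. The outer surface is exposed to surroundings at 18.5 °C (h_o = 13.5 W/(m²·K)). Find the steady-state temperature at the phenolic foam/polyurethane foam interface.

T = -86.8 °C

Series thermal resistances, inner to outer:
  R_titanium = (1/8.20 − 1/8.24)/(4πk) = 5.920×10^-4/(4π·21.3) = 2.212×10^-6 K/W
  R_phenolic foam = (1/8.24 − 1/8.52)/(4πk) = 0.003988/(4π·0.0203) = 0.01563 K/W
  R_polyurethane foam = (1/8.52 − 1/9.00)/(4πk) = 0.006260/(4π·0.0216) = 0.02306 K/W
  R_conv,out = 1/(4πr²h) = 1/(4π·9.00²·13.5) = 7.277×10^-5 K/W
ΣR = 2.212×10^-6 + 0.01563 + 0.02306 + 7.277×10^-5 = 0.03876 K/W
Q = ΔT/ΣR = (-158 °C − 18.5 °C)/0.03876 = -4554 W
From the inner boundary to the phenolic foam/polyurethane foam interface, ΣR_partial = 0.01563 K/W.
T_interface = T_in − Q·ΣR_partial = -158 °C − (-4554)(0.01563) = -86.8 °C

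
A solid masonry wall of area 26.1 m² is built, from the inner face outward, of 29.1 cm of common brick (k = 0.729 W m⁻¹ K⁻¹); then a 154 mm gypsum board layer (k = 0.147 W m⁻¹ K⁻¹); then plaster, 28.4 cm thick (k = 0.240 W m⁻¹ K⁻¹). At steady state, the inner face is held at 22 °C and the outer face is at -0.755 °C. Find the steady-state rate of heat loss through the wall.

Series thermal resistances, inner to outer:
  R_common brick = L/(kA) = 0.291/(0.729·26.1) = 0.01529 K/W
  R_gypsum board = L/(kA) = 0.154/(0.147·26.1) = 0.04014 K/W
  R_plaster = L/(kA) = 0.284/(0.240·26.1) = 0.04534 K/W
ΣR = 0.01529 + 0.04014 + 0.04534 = 0.1008 K/W
Q = ΔT/ΣR = (22 °C − -0.755 °C)/0.1008 = 226 W

Q = 226 W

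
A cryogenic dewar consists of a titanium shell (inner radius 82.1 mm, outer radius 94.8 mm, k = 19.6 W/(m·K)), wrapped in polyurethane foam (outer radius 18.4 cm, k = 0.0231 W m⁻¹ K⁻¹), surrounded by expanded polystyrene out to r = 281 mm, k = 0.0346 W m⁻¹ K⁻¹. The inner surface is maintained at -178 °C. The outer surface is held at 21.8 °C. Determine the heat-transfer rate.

Series thermal resistances, inner to outer:
  R_titanium = (1/0.0821 − 1/0.0948)/(4πk) = 1.632/(4π·19.6) = 0.006625 K/W
  R_polyurethane foam = (1/0.0948 − 1/0.184)/(4πk) = 5.114/(4π·0.0231) = 17.62 K/W
  R_expanded polystyrene = (1/0.184 − 1/0.281)/(4πk) = 1.876/(4π·0.0346) = 4.315 K/W
ΣR = 0.006625 + 17.62 + 4.315 = 21.94 K/W
Q = ΔT/ΣR = (-178 °C − 21.8 °C)/21.94 = -9.11 W
(Negative Q ⇒ heat flows inward; heat gain = 9.11 W.)

Q = 9.11 W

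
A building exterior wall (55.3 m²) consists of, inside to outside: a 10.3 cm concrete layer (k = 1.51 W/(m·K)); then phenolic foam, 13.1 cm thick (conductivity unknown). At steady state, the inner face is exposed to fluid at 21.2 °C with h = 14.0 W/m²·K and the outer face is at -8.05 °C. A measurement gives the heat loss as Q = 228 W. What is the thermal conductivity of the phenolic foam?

ΣR = ΔT/Q = |21.2 − -8.05|/228 = 0.1283 K/W
Known resistances:
  R_conv,in = 1/(hA) = 1/(14.0·55.3) = 0.001292 K/W
  R_concrete = L/(kA) = 0.103/(1.51·55.3) = 0.001233 K/W
R_phenolic foam = ΣR − ΣR_known = 0.1283 − 0.002525 = 0.1258 K/W
L/(kA) = 0.1258 ⇒ k = 0.131/(0.1258·55.3) = 0.0188 W/m·K

k = 0.0188 W/m·K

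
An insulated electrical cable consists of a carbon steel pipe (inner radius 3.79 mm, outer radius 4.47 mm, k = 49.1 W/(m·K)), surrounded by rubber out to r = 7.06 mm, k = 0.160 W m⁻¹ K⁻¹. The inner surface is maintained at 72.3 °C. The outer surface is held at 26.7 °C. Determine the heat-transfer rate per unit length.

Q' = 100 W/m

Treat each layer as a resistance in series:
  R'_carbon steel = ln(0.00447/0.00379)/(2πk) = 0.1650/(2π·49.1) = 5.349×10^-4 m·K/W
  R'_rubber = ln(0.00706/0.00447)/(2πk) = 0.4571/(2π·0.160) = 0.4546 m·K/W
ΣR = 5.349×10^-4 + 0.4546 = 0.4551 m·K/W
Q' = ΔT/ΣR = (72.3 °C − 26.7 °C)/0.4551 = 100 W/m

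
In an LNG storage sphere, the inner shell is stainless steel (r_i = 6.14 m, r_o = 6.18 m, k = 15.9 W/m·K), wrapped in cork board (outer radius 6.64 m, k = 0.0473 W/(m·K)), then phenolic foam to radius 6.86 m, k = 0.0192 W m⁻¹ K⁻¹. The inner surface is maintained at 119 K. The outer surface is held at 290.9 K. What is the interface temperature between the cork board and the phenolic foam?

T = 202.4 K

Resistance network (inner→outer):
  R_stainless steel = (1/6.14 − 1/6.18)/(4πk) = 0.001054/(4π·15.9) = 5.276×10^-6 K/W
  R_cork board = (1/6.18 − 1/6.64)/(4πk) = 0.01121/(4π·0.0473) = 0.01886 K/W
  R_phenolic foam = (1/6.64 − 1/6.86)/(4πk) = 0.004830/(4π·0.0192) = 0.02002 K/W
ΣR = 5.276×10^-6 + 0.01886 + 0.02002 = 0.03889 K/W
Q = ΔT/ΣR = (119 K − 290.9 K)/0.03889 = -4420 W
From the inner boundary to the cork board/phenolic foam interface, ΣR_partial = 0.01887 K/W.
T_interface = T_in − Q·ΣR_partial = 119 K − (-4420)(0.01887) = 202.4 K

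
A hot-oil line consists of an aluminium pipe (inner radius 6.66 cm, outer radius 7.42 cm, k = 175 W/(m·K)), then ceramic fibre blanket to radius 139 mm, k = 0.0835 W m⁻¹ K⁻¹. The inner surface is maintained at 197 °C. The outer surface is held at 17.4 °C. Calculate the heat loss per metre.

Treat each layer as a resistance in series:
  R'_aluminium = ln(0.0742/0.0666)/(2πk) = 0.1081/(2π·175) = 9.828×10^-5 m·K/W
  R'_ceramic fibre blanket = ln(0.139/0.0742)/(2πk) = 0.6277/(2π·0.0835) = 1.196 m·K/W
ΣR = 9.828×10^-5 + 1.196 = 1.196 m·K/W
Q' = ΔT/ΣR = (197 °C − 17.4 °C)/1.196 = 150 W/m

Q' = 150 W/m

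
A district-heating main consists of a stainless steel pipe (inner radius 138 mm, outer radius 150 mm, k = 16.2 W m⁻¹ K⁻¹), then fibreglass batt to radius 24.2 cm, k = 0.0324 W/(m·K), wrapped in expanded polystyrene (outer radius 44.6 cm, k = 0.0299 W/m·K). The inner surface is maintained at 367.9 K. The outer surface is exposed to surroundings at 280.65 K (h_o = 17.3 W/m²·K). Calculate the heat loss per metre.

Q' = 15.5 W/m

Treat each layer as a resistance in series:
  R'_stainless steel = ln(0.150/0.138)/(2πk) = 0.08338/(2π·16.2) = 8.192×10^-4 m·K/W
  R'_fibreglass batt = ln(0.242/0.150)/(2πk) = 0.4783/(2π·0.0324) = 2.350 m·K/W
  R'_expanded polystyrene = ln(0.446/0.242)/(2πk) = 0.6114/(2π·0.0299) = 3.254 m·K/W
  R'_conv,out = 1/(2πr h) = 1/(2π·0.446·17.3) = 0.02063 m·K/W
ΣR = 8.192×10^-4 + 2.350 + 3.254 + 0.02063 = 5.625 m·K/W
Q' = ΔT/ΣR = (367.9 K − 280.65 K)/5.625 = 15.5 W/m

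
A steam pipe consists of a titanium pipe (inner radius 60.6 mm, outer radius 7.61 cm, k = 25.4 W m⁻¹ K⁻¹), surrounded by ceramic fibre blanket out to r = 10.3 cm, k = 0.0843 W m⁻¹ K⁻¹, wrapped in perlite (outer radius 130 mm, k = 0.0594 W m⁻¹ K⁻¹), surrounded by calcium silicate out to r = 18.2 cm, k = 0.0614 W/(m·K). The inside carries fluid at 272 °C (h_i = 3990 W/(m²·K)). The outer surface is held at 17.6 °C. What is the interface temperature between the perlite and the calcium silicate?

Series thermal resistances, inner to outer:
  R'_conv,in = 1/(2πr h) = 1/(2π·0.0606·3990) = 6.582×10^-4 m·K/W
  R'_titanium = ln(0.0761/0.0606)/(2πk) = 0.2278/(2π·25.4) = 0.001427 m·K/W
  R'_ceramic fibre blanket = ln(0.103/0.0761)/(2πk) = 0.3027/(2π·0.0843) = 0.5714 m·K/W
  R'_perlite = ln(0.130/0.103)/(2πk) = 0.2328/(2π·0.0594) = 0.6238 m·K/W
  R'_calcium silicate = ln(0.182/0.130)/(2πk) = 0.3365/(2π·0.0614) = 0.8722 m·K/W
ΣR = 6.582×10^-4 + 0.001427 + 0.5714 + 0.6238 + 0.8722 = 2.069 m·K/W
Q' = ΔT/ΣR = (272 °C − 17.6 °C)/2.069 = 123.0 W/m
From the inner boundary to the perlite/calcium silicate interface, ΣR_partial = 1.197 m·K/W.
T_interface = T_in − Q'·ΣR_partial = 272 °C − (123.0)(1.197) = 125 °C

T = 125 °C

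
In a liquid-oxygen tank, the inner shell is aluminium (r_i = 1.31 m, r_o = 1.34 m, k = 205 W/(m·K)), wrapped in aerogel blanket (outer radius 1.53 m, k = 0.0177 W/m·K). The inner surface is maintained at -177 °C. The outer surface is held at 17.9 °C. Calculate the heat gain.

Q = 468 W

Treat each layer as a resistance in series:
  R_aluminium = (1/1.31 − 1/1.34)/(4πk) = 0.01709/(4π·205) = 6.634×10^-6 K/W
  R_aerogel blanket = (1/1.34 − 1/1.53)/(4πk) = 0.09267/(4π·0.0177) = 0.4167 K/W
ΣR = 6.634×10^-6 + 0.4167 = 0.4167 K/W
Q = ΔT/ΣR = (-177 °C − 17.9 °C)/0.4167 = -468 W
(Negative Q ⇒ heat flows inward; heat gain = 468 W.)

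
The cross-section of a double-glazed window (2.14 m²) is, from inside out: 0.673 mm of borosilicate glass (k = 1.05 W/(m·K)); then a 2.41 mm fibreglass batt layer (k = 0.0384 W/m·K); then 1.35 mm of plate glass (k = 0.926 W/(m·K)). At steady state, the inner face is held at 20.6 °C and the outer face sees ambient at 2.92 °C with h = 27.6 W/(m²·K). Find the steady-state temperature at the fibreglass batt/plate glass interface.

T = 9.51 °C

Resistance network (inner→outer):
  R_borosilicate glass = L/(kA) = 6.73×10^-4/(1.05·2.14) = 2.995×10^-4 K/W
  R_fibreglass batt = L/(kA) = 0.00241/(0.0384·2.14) = 0.02933 K/W
  R_plate glass = L/(kA) = 0.00135/(0.926·2.14) = 6.813×10^-4 K/W
  R_conv,out = 1/(hA) = 1/(27.6·2.14) = 0.01693 K/W
ΣR = 2.995×10^-4 + 0.02933 + 6.813×10^-4 + 0.01693 = 0.04724 K/W
Q = ΔT/ΣR = (20.6 °C − 2.92 °C)/0.04724 = 374.3 W
From the inner boundary to the fibreglass batt/plate glass interface, ΣR_partial = 0.02963 K/W.
T_interface = T_in − Q·ΣR_partial = 20.6 °C − (374.3)(0.02963) = 9.51 °C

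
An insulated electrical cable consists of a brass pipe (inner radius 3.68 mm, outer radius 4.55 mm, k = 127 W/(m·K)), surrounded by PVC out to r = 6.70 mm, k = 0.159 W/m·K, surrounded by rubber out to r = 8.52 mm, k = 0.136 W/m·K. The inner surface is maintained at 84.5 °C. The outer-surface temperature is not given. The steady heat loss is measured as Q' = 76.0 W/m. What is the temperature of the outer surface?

Series resistances:
  R'_brass = ln(0.00455/0.00368)/(2πk) = 0.2122/(2π·127) = 2.659×10^-4 m·K/W
  R'_PVC = ln(0.00670/0.00455)/(2πk) = 0.3870/(2π·0.159) = 0.3874 m·K/W
  R'_rubber = ln(0.00852/0.00670)/(2πk) = 0.2403/(2π·0.136) = 0.2812 m·K/W
ΣR = 0.6688 m·K/W
ΔT = Q'·ΣR = 76.0 × 0.6688 = 50.83 K
Heat flows outward, so T_out = T_in − ΔT = 84.5 − 50.83 = 33.7 °C

T_out = 33.7 °C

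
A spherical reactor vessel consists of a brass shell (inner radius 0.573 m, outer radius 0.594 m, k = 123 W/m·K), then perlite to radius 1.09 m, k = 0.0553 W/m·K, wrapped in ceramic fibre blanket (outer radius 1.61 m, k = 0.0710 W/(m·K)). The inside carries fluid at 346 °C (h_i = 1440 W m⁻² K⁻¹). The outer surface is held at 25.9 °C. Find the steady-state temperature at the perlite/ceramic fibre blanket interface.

T = 100.0 °C

Series thermal resistances, inner to outer:
  R_conv,in = 1/(4πr²h) = 1/(4π·0.573²·1440) = 1.683×10^-4 K/W
  R_brass = (1/0.573 − 1/0.594)/(4πk) = 0.06170/(4π·123) = 3.992×10^-5 K/W
  R_perlite = (1/0.594 − 1/1.09)/(4πk) = 0.7661/(4π·0.0553) = 1.102 K/W
  R_ceramic fibre blanket = (1/1.09 − 1/1.61)/(4πk) = 0.2963/(4π·0.0710) = 0.3321 K/W
ΣR = 1.683×10^-4 + 3.992×10^-5 + 1.102 + 0.3321 = 1.434 K/W
Q = ΔT/ΣR = (346 °C − 25.9 °C)/1.434 = 223.2 W
From the inner boundary to the perlite/ceramic fibre blanket interface, ΣR_partial = 1.102 K/W.
T_interface = T_in − Q·ΣR_partial = 346 °C − (223.2)(1.102) = 100.0 °C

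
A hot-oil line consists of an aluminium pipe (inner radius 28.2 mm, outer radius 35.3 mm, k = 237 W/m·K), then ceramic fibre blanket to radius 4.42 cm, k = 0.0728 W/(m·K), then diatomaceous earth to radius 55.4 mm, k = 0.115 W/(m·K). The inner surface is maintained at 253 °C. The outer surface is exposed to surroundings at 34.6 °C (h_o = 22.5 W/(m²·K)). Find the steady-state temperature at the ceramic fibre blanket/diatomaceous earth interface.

Treat each layer as a resistance in series:
  R'_aluminium = ln(0.0353/0.0282)/(2πk) = 0.2246/(2π·237) = 1.508×10^-4 m·K/W
  R'_ceramic fibre blanket = ln(0.0442/0.0353)/(2πk) = 0.2248/(2π·0.0728) = 0.4915 m·K/W
  R'_diatomaceous earth = ln(0.0554/0.0442)/(2πk) = 0.2259/(2π·0.115) = 0.3126 m·K/W
  R'_conv,out = 1/(2πr h) = 1/(2π·0.0554·22.5) = 0.1277 m·K/W
ΣR = 1.508×10^-4 + 0.4915 + 0.3126 + 0.1277 = 0.9320 m·K/W
Q' = ΔT/ΣR = (253 °C − 34.6 °C)/0.9320 = 234.3 W/m
From the inner boundary to the ceramic fibre blanket/diatomaceous earth interface, ΣR_partial = 0.4917 m·K/W.
T_interface = T_in − Q'·ΣR_partial = 253 °C − (234.3)(0.4917) = 138 °C

T = 138 °C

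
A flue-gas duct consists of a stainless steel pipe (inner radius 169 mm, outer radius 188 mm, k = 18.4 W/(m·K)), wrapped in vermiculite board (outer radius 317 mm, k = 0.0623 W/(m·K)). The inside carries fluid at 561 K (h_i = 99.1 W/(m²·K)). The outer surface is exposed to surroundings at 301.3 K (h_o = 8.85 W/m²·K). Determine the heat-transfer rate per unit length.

Q' = 185 W/m

Treat each layer as a resistance in series:
  R'_conv,in = 1/(2πr h) = 1/(2π·0.169·99.1) = 0.009503 m·K/W
  R'_stainless steel = ln(0.188/0.169)/(2πk) = 0.1065/(2π·18.4) = 9.216×10^-4 m·K/W
  R'_vermiculite board = ln(0.317/0.188)/(2πk) = 0.5225/(2π·0.0623) = 1.335 m·K/W
  R'_conv,out = 1/(2πr h) = 1/(2π·0.317·8.85) = 0.05673 m·K/W
ΣR = 0.009503 + 9.216×10^-4 + 1.335 + 0.05673 = 1.402 m·K/W
Q' = ΔT/ΣR = (561 K − 301.3 K)/1.402 = 185 W/m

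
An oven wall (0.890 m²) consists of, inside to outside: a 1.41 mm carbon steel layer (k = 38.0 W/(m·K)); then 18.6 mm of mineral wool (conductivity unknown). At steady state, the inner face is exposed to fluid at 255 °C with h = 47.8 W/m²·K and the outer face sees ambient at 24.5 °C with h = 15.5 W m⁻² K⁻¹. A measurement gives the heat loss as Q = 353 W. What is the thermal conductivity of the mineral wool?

k = 0.0375 W/m·K

ΣR = ΔT/Q = |255 − 24.5|/353 = 0.6530 K/W
Known resistances:
  R_conv,in = 1/(hA) = 1/(47.8·0.890) = 0.02351 K/W
  R_carbon steel = L/(kA) = 0.00141/(38.0·0.890) = 4.169×10^-5 K/W
  R_conv,out = 1/(hA) = 1/(15.5·0.890) = 0.07249 K/W
R_mineral wool = ΣR − ΣR_known = 0.6530 − 0.09604 = 0.5570 K/W
L/(kA) = 0.5570 ⇒ k = 0.0186/(0.5570·0.890) = 0.0375 W/m·K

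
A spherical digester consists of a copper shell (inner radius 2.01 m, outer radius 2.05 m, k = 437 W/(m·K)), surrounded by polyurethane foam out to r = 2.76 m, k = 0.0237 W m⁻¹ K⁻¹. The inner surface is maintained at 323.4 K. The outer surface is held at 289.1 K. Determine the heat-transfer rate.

Q = 81.4 W

Treat each layer as a resistance in series:
  R_copper = (1/2.01 − 1/2.05)/(4πk) = 0.009708/(4π·437) = 1.768×10^-6 K/W
  R_polyurethane foam = (1/2.05 − 1/2.76)/(4πk) = 0.1255/(4π·0.0237) = 0.4213 K/W
ΣR = 1.768×10^-6 + 0.4213 = 0.4213 K/W
Q = ΔT/ΣR = (323.4 K − 289.1 K)/0.4213 = 81.4 W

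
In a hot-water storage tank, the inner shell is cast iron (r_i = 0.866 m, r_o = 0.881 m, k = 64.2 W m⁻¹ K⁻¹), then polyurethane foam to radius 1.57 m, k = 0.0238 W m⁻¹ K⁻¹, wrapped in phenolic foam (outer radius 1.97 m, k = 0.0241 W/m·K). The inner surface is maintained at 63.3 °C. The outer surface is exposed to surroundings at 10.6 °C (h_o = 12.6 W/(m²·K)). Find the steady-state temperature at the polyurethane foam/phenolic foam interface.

Series thermal resistances, inner to outer:
  R_cast iron = (1/0.866 − 1/0.881)/(4πk) = 0.01966/(4π·64.2) = 2.437×10^-5 K/W
  R_polyurethane foam = (1/0.881 − 1/1.57)/(4πk) = 0.4981/(4π·0.0238) = 1.666 K/W
  R_phenolic foam = (1/1.57 − 1/1.97)/(4πk) = 0.1293/(4π·0.0241) = 0.4270 K/W
  R_conv,out = 1/(4πr²h) = 1/(4π·1.97²·12.6) = 0.001627 K/W
ΣR = 2.437×10^-5 + 1.666 + 0.4270 + 0.001627 = 2.095 K/W
Q = ΔT/ΣR = (63.3 °C − 10.6 °C)/2.095 = 25.16 W
From the inner boundary to the polyurethane foam/phenolic foam interface, ΣR_partial = 1.666 K/W.
T_interface = T_in − Q·ΣR_partial = 63.3 °C − (25.16)(1.666) = 21.4 °C

T = 21.4 °C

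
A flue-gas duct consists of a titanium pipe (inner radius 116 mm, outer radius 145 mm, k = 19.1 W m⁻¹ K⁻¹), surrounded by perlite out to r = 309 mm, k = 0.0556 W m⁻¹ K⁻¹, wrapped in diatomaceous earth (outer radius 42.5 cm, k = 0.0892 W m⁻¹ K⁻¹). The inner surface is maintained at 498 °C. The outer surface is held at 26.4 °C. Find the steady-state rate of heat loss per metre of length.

Q' = 172 W/m

Series thermal resistances, inner to outer:
  R'_titanium = ln(0.145/0.116)/(2πk) = 0.2231/(2π·19.1) = 0.001859 m·K/W
  R'_perlite = ln(0.309/0.145)/(2πk) = 0.7566/(2π·0.0556) = 2.166 m·K/W
  R'_diatomaceous earth = ln(0.425/0.309)/(2πk) = 0.3187/(2π·0.0892) = 0.5687 m·K/W
ΣR = 0.001859 + 2.166 + 0.5687 = 2.737 m·K/W
Q' = ΔT/ΣR = (498 °C − 26.4 °C)/2.737 = 172 W/m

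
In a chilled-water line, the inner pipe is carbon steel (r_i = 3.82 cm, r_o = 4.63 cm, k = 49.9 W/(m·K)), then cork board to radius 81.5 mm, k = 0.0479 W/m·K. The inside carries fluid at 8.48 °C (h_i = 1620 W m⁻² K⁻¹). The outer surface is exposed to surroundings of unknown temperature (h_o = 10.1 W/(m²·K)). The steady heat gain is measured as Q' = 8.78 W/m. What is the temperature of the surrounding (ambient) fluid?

T_out = 26.7 °C

Sum the resistances:
  R'_conv,in = 1/(2πr h) = 1/(2π·0.0382·1620) = 0.002572 m·K/W
  R'_carbon steel = ln(0.0463/0.0382)/(2πk) = 0.1923/(2π·49.9) = 6.134×10^-4 m·K/W
  R'_cork board = ln(0.0815/0.0463)/(2πk) = 0.5655/(2π·0.0479) = 1.879 m·K/W
  R'_conv,out = 1/(2πr h) = 1/(2π·0.0815·10.1) = 0.1933 m·K/W
ΣR = 2.075 m·K/W
ΔT = Q'·ΣR = 8.78 × 2.075 = 18.22 K
Heat flows inward, so T_out = T_in + ΔT = 8.48 + 18.22 = 26.7 °C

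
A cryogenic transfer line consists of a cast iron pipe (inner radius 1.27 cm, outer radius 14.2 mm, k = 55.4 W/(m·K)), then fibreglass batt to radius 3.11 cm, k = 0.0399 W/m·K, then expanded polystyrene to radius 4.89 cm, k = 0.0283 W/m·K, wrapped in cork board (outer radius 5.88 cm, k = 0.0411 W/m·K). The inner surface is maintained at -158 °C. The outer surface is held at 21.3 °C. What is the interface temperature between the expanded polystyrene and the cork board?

Treat each layer as a resistance in series:
  R'_cast iron = ln(0.0142/0.0127)/(2πk) = 0.1116/(2π·55.4) = 3.207×10^-4 m·K/W
  R'_fibreglass batt = ln(0.0311/0.0142)/(2πk) = 0.7840/(2π·0.0399) = 3.127 m·K/W
  R'_expanded polystyrene = ln(0.0489/0.0311)/(2πk) = 0.4526/(2π·0.0283) = 2.545 m·K/W
  R'_cork board = ln(0.0588/0.0489)/(2πk) = 0.1844/(2π·0.0411) = 0.7139 m·K/W
ΣR = 3.207×10^-4 + 3.127 + 2.545 + 0.7139 = 6.386 m·K/W
Q' = ΔT/ΣR = (-158 °C − 21.3 °C)/6.386 = -28.08 W/m
From the inner boundary to the expanded polystyrene/cork board interface, ΣR_partial = 5.672 m·K/W.
T_interface = T_in − Q'·ΣR_partial = -158 °C − (-28.08)(5.672) = 1.3 °C

T = 1.3 °C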